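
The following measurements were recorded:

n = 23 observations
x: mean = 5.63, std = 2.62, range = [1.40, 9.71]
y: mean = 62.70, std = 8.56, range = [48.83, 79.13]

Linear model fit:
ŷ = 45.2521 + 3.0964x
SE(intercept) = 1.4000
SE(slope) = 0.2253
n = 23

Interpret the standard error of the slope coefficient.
SE(β̂₁) = 0.2253 is the estimated standard deviation of the slope estimate across repeated samples; relative to β̂₁ = 3.0964 that is 7.3%, a precise estimate.

SE(β̂₁) = 0.2253 says: if we drew many samples of n = 23 from the same population and refit each time, the fitted slopes would scatter with a standard deviation of roughly 0.2253 around the true β₁.

Relative precision:
- SE / |β̂₁| = 0.2253 / 3.0964 = 7.3%
- Rule of thumb (under 20%: precise; 20% to under 50%: moderately precise; 50% or more: imprecise) → precise

Link to the t-test: t = β̂₁ / SE(β̂₁) = 3.0964 / 0.2253 = 13.7435, the statistic for H₀: β₁ = 0.

What drives SE(β̂₁): wider spread of x values → smaller SE; larger n (here n = 23) → smaller SE; more residual scatter → larger SE.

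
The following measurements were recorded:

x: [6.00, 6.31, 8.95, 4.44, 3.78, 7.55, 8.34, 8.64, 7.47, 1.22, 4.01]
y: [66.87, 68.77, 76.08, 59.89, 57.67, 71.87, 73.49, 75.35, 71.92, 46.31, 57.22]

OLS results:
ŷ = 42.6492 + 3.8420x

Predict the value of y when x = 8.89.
ŷ = 76.8046

Plug x = 8.89 into the fitted line:

ŷ = 42.6492 + 3.8420 × 8.89
ŷ = 42.6492 + 34.1554
ŷ = 76.8046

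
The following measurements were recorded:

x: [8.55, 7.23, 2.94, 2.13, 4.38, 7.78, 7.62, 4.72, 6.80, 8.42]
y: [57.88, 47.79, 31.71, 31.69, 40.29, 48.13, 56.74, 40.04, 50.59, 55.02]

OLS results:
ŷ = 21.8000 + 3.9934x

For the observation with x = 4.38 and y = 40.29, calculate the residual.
Residual = 0.9989

The residual is the difference between the actual value and the predicted value:

Residual = y - ŷ

Step 1: Calculate predicted value
ŷ = 21.8000 + 3.9934 × 4.38
ŷ = 39.2911

Step 2: Calculate residual
Residual = 40.29 - 39.2911
Residual = 0.9989

Interpretation: the model underestimates the actual value by 0.9989 at this point (positive residual → observation lies above the fitted line).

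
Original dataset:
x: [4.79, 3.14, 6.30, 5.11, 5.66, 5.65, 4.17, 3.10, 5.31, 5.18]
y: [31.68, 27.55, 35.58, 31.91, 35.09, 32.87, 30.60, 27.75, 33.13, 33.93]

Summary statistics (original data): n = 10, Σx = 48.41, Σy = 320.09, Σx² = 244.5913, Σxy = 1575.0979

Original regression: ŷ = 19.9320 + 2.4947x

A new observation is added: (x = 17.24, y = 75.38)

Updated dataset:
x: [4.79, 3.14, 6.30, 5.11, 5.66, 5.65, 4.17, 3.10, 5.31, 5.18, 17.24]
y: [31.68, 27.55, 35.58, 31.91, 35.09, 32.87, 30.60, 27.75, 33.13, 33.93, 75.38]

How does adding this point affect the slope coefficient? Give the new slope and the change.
The slope changes from 2.4947 to 3.4295 (change of +0.9348, or +37.5%).

x = 17.24 lies well outside the original x-range [3.10, 6.30] (x̄ ≈ 4.84), so this observation has high leverage and can move the slope substantially.

Step 1: Update the sums with the new point (n goes from 10 to 11)
Σx  = 48.41 + 17.24 = 65.65
Σy  = 320.09 + 75.38 = 395.47
Σx² = 244.5913 + 17.24² = 244.5913 + 297.2176 = 541.8089
Σxy = 1575.0979 + 17.24×75.38 = 1575.0979 + 1299.5512 = 2874.6491

Step 2: Recompute the slope with b₁ = (nΣxy − ΣxΣy) / (nΣx² − (Σx)²)
Numerator   = 11×2874.6491 − 65.65×395.47 = 31621.1401 − 25962.6055 = 5658.5346
Denominator = 11×541.8089 − 65.65² = 5959.8979 − 4309.9225 = 1649.9754
b₁(new) = 5658.5346 / 1649.9754 = 3.4295

(Same formula on the original sums: (10×1575.0979 − 48.41×320.09) / (10×244.5913 − 48.41²) = 255.4221 / 102.3849 = 2.4947, matching the given fit.)

Step 3: Change in slope
Δβ₁ = 3.4295 − 2.4947 = +0.9348
Relative change = +0.9348 / 2.4947 × 100% = +37.5%
→ the slope increases when the point is added.

Because the point sits above the extension of the original line at a high-leverage x, it tilts the fit up.
In practice: investigate whether it comes from the same population as the rest of the sample; refit with and without it and report both if conclusions differ.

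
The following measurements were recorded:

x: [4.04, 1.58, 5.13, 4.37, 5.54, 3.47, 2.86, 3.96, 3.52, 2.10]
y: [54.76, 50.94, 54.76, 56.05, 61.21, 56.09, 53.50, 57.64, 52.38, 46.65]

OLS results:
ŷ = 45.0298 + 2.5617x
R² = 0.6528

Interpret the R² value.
The model explains 65.28% of the variance in y (R² = 0.6528), leaving 34.72% unexplained; the fit is moderate.

R² (coefficient of determination) measures the proportion of variance in y explained by the regression model.

Here R² = 0.6528:
- Explained: 65.28% of the variation in y
- Unexplained (residual): 100% − 65.28% = 34.72%
- Rule of thumb (below 0.3 weak; 0.3 to below 0.7 moderate; 0.7 and above strong) → moderate

Calculation: R² = 1 − (SS_res / SS_tot), where SS_res is the sum of squared residuals and SS_tot the total sum of squares.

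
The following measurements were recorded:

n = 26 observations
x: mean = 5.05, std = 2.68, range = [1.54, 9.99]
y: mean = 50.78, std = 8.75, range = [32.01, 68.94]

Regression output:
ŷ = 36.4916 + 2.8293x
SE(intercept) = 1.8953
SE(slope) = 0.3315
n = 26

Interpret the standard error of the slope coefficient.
The slope 2.8293 is pinned down to within about ±0.3315 (one SE) by these data — relative uncertainty 11.7%, i.e. precise.

What SE measures:
- The standard error quantifies the sampling variability of the coefficient estimate
- It is the estimated standard deviation of β̂₁ across hypothetical repeated samples of the same size
- Smaller SE → more precise estimate

Relative precision:
- SE / |β̂₁| = 0.3315 / 2.8293 = 11.7%
- Rule of thumb (under 20%: precise; 20% to under 50%: moderately precise; 50% or more: imprecise) → precise

Rough 95% range (±2 SE): 2.8293 ± 0.6630 → (2.1663, 3.4923).

What drives SE(β̂₁): wider spread of x values → smaller SE; larger n (here n = 26) → smaller SE.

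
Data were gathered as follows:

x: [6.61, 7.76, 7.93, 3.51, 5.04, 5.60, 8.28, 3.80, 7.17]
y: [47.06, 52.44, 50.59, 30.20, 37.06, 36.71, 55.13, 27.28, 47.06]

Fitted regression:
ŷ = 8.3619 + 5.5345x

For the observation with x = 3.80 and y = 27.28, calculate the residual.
Residual = -2.1130

The residual is the difference between the actual value and the predicted value:

Residual = y - ŷ

Step 1: Calculate predicted value
ŷ = 8.3619 + 5.5345 × 3.80
ŷ = 29.3930

Step 2: Calculate residual
Residual = 27.28 - 29.3930
Residual = -2.1130

Interpretation: the model overestimates the actual value by 2.1130 at this point (negative residual → observation lies below the fitted line).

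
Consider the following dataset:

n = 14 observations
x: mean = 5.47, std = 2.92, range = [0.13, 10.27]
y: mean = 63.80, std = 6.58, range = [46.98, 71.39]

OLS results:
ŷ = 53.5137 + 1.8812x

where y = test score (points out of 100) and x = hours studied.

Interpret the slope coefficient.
An increase of one hour in study time is associated with a 1.8812 points increase in predicted test score.

β₁ = 1.8812 is the change in predicted test score (points) per additional hour of study time.

Interpretation:
- Study time up by 1 hour → predicted test score increases by 1.8812 points
- The effect is assumed constant over the observed range of x (linearity)
- The sign (+) gives the direction; the magnitude 1.8812 gives the size of the effect per hour

(β₀ = 53.5137 is the fitted value at x = 0 and is not part of the slope interpretation.)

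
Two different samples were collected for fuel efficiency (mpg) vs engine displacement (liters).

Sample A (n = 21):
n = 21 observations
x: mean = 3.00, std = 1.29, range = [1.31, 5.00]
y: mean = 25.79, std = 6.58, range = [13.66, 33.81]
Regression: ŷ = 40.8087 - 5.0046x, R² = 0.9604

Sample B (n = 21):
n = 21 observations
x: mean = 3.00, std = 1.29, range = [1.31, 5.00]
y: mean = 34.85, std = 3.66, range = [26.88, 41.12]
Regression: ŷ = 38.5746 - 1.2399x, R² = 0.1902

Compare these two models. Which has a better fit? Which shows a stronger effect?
Model A has the better fit (R² = 0.9604 vs 0.1902). Model A shows the stronger effect (|β₁| = 5.0046 vs 1.2399).

Model Comparison:

Fit — compare R²:
- Model A: R² = 0.9604 → 96.04% of variance in fuel efficiency explained
- Model B: R² = 0.1902 → 19.02% of variance in fuel efficiency explained
- 0.9604 > 0.1902 → Model A has the better fit

Effect size (slope magnitude):
- Model A: β₁ = -5.0046 → predicted fuel efficiency falls 5.0046 mpg per additional liter of engine displacement
- Model B: β₁ = -1.2399 → predicted fuel efficiency falls 1.2399 mpg per additional liter of engine displacement
- |-5.0046| > |-1.2399| → Model A shows the stronger marginal effect

Notes:
- A steeper slope doesn't make a better model if the scatter around the line is large.
- A better fit (higher R²) doesn't necessarily mean a more important relationship.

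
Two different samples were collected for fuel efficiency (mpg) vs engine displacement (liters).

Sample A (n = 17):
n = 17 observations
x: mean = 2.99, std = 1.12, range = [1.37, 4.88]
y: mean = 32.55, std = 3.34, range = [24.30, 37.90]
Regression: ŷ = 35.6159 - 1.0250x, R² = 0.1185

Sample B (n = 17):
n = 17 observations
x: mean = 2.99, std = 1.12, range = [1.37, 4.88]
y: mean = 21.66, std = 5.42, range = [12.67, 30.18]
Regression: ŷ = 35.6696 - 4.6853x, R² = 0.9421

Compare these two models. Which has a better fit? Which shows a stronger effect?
Model B has the better fit (R² = 0.9421 vs 0.1185). Model B shows the stronger effect (|β₁| = 4.6853 vs 1.0250).

Model Comparison:

Fit — compare R²:
- Model A: R² = 0.1185 → 11.85% of variance in fuel efficiency explained
- Model B: R² = 0.9421 → 94.21% of variance in fuel efficiency explained
- 0.9421 > 0.1185 → Model B has the better fit

Which has the larger per-liter effect? (|β₁|)
- Model A: β₁ = -1.0250 → predicted fuel efficiency falls 1.0250 mpg per additional liter of engine displacement
- Model B: β₁ = -4.6853 → predicted fuel efficiency falls 4.6853 mpg per additional liter of engine displacement
- |-1.0250| < |-4.6853| → Model B shows the stronger marginal effect

Notes:
- A steeper slope doesn't make a better model if the scatter around the line is large.
- R² measures how tightly points cluster around the line; β₁ measures how steep the line is — they answer different questions.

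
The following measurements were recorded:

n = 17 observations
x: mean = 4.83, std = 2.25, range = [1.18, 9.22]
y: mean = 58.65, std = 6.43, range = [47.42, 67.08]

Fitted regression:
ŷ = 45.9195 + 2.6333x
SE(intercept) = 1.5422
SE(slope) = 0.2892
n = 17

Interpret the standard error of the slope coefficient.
SE(slope) = 0.2892 measures the uncertainty in the estimated slope. The coefficient is estimated precisely (SE/|β̂₁| = 11.0%).

SE(β̂₁) = s / √Sxx, where s is the residual standard deviation and Sxx = Σ(x − x̄)². It is the yardstick for how far β̂₁ = 2.6333 could plausibly be from the true slope.

Relative precision:
- SE / |β̂₁| = 0.2892 / 2.6333 = 11.0%
- Rule of thumb (under 20%: precise; 20% to under 50%: moderately precise; 50% or more: imprecise) → precise

Link to the t-test: t = β̂₁ / SE(β̂₁) = 2.6333 / 0.2892 = 9.1055, the statistic for H₀: β₁ = 0.

What drives SE(β̂₁): more residual scatter → larger SE; wider spread of x values → smaller SE.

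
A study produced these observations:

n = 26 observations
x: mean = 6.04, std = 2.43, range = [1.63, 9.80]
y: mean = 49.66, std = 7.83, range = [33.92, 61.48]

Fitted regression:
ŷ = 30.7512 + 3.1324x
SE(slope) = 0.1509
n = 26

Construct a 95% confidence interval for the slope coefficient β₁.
The 95% CI for β₁ is (2.8210, 3.4438)

Confidence interval for the slope:

The 95% CI for β₁ is: β̂₁ ± t*(α/2, n-2) × SE(β̂₁)

Step 1: Find critical t-value
- Confidence level = 0.95
- Degrees of freedom = n - 2 = 26 - 2 = 24
- t*(α/2, 24) = 2.0639

Step 2: Calculate margin of error
Margin = 2.0639 × 0.1509 = 0.3114

Step 3: Construct interval
CI = 3.1324 ± 0.3114
CI = (2.8210, 3.4438)

Interpretation: each one-unit increase in x is associated with a change in mean y of between 2.8210 and 3.4438, with 95% confidence.
Since 0 is outside the interval, a two-sided test at α = 0.05 would reject H₀: β₁ = 0.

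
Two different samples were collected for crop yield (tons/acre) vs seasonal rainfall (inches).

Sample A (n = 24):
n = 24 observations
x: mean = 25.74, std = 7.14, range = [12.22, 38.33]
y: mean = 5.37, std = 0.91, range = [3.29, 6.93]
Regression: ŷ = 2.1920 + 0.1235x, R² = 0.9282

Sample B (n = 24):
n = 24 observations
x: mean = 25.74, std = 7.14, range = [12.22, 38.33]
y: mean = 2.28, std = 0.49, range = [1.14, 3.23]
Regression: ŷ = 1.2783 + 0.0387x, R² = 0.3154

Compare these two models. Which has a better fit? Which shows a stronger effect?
Model A has the better fit (R² = 0.9282 vs 0.3154). Model A shows the stronger effect (|β₁| = 0.1235 vs 0.0387).

Model Comparison:

Fit — compare R²:
- Model A: R² = 0.9282 → 92.82% of variance in crop yield explained
- Model B: R² = 0.3154 → 31.54% of variance in crop yield explained
- 0.9282 > 0.3154 → Model A has the better fit

Strength of effect — compare |β₁|:
- Model A: β₁ = 0.1235 → predicted crop yield rises 0.1235 tons/acre per additional inch of rainfall
- Model B: β₁ = 0.0387 → predicted crop yield rises 0.0387 tons/acre per additional inch of rainfall
- |0.1235| > |0.0387| → Model A shows the stronger marginal effect

Notes:
- A steeper slope doesn't make a better model if the scatter around the line is large.
- R² measures how tightly points cluster around the line; β₁ measures how steep the line is — they answer different questions.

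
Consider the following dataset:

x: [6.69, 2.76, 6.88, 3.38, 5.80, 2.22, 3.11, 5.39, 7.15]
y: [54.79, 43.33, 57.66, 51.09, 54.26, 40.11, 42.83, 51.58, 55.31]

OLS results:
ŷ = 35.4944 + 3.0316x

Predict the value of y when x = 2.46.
ŷ = 42.9521

Plug x = 2.46 into the fitted line:

ŷ = 35.4944 + 3.0316 × 2.46
ŷ = 35.4944 + 7.4577
ŷ = 42.9521

This is a point prediction; actual observations scatter around it by roughly the residual standard deviation.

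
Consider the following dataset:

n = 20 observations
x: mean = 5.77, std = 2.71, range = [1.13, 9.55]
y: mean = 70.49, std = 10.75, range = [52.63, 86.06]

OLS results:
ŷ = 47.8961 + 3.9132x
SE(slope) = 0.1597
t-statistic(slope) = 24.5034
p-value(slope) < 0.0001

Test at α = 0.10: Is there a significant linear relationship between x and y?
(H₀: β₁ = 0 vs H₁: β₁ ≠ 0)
Since p-value < 0.0001 < α = 0.10, reject H₀ — the slope is significantly different from 0.

Hypothesis test for the slope coefficient:

H₀: β₁ = 0 (no linear relationship)
H₁: β₁ ≠ 0 (linear relationship exists)

Test statistic: t = β̂₁ / SE(β̂₁) = 3.9132 / 0.1597 = 24.5034

The p-value (<0.0001) is the probability, under H₀, of a t-statistic at least as extreme as |t| = 24.5034 (two-sided, df = n − 2 = 18).

Decision rule: reject H₀ if p-value < α.
p-value < 0.0001 < α = 0.10 → reject H₀.

At α = 0.10 the data do provide convincing evidence of a nonzero slope.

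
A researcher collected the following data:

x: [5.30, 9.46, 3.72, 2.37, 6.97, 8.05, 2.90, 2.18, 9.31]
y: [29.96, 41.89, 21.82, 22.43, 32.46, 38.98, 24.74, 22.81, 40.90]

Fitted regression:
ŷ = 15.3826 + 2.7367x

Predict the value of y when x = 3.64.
ŷ = 25.3442

Plug x = 3.64 into the fitted line:

ŷ = 15.3826 + 2.7367 × 3.64
ŷ = 15.3826 + 9.9616
ŷ = 25.3442

This is the fitted mean response at that x — an individual observation would come with a wider prediction interval.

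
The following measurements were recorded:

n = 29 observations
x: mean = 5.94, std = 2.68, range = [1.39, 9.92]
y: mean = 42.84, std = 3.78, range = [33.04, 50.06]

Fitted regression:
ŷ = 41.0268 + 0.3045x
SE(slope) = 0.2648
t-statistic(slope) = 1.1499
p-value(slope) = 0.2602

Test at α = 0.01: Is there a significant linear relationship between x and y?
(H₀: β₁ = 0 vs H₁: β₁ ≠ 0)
Fail to reject H₀: p-value = 0.2602 ≥ α = 0.01. The linear relationship is not significant at the 1% level.

Hypothesis test for the slope coefficient:

H₀: β₁ = 0 (no linear relationship)
H₁: β₁ ≠ 0 (linear relationship exists)

Test statistic: t = β̂₁ / SE(β̂₁) = 0.3045 / 0.2648 = 1.1499

With df = 27, the two-sided p-value for |t| = 1.1499 is 0.2602.

Decision rule: reject H₀ if p-value < α.
p-value = 0.2602 ≥ α = 0.01 → fail to reject H₀.

At α = 0.01 the data do not provide convincing evidence of a nonzero slope.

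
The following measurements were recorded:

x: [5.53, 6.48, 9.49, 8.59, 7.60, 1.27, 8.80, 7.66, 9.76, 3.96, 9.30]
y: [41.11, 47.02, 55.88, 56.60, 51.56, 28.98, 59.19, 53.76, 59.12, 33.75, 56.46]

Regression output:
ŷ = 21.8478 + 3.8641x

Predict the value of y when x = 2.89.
ŷ = 33.0150

x = 2.89 lies inside the observed range [1.27, 9.76], so the fitted equation applies directly:

ŷ = 21.8478 + 3.8641 × 2.89
ŷ = 21.8478 + 11.1672
ŷ = 33.0150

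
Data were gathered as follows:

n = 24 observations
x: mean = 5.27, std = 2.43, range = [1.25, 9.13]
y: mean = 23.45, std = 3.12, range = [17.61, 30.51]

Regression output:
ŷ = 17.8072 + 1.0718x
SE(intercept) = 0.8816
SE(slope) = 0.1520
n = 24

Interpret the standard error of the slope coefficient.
The slope 1.0718 is pinned down to within about ±0.1520 (one SE) by these data — relative uncertainty 14.2%, i.e. precise.

SE(β̂₁) = s / √Sxx, where s is the residual standard deviation and Sxx = Σ(x − x̄)². It is the yardstick for how far β̂₁ = 1.0718 could plausibly be from the true slope.

Relative precision:
- SE / |β̂₁| = 0.1520 / 1.0718 = 14.2%
- Rule of thumb (under 20%: precise; 20% to under 50%: moderately precise; 50% or more: imprecise) → precise

Link to interval estimation: a confidence interval for β₁ is β̂₁ ± t* × 0.1520, so SE sets the half-width per unit of t*.

What drives SE(β̂₁): more residual scatter → larger SE.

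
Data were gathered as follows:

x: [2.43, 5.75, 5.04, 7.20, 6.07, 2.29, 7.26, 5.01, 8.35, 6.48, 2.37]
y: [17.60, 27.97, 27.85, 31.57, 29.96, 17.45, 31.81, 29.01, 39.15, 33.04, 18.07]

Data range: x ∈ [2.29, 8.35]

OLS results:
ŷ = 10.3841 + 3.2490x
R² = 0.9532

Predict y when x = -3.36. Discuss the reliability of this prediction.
ŷ = -0.5325, but this is extrapolation (below the data range [2.29, 8.35]) and may be unreliable.

Prediction calculation:
ŷ = 10.3841 + 3.2490 × (-3.36)
ŷ = -0.5325

Reliability:
- Data range: x ∈ [2.29, 8.35]
- Prediction point: x = -3.36 is 5.65 units below the observed range → this is EXTRAPOLATION, not interpolation

Why that matters here:
- There are no observations near this x to validate the fitted line there
- R² describes fit only over the sampled x values; it says nothing about behaviour beyond them

The R² = 0.9532 only validates the fit within [2.29, 8.35]; treat ŷ = -0.5325 with caution.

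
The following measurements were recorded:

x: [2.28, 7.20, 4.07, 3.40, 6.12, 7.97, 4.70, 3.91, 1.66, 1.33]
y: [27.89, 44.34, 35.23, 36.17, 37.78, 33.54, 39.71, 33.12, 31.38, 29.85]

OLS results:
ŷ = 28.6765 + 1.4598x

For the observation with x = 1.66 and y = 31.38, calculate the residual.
Residual = 0.2802

The residual is the difference between the actual value and the predicted value:

Residual = y - ŷ

Step 1: Calculate predicted value
ŷ = 28.6765 + 1.4598 × 1.66
ŷ = 31.0998

Step 2: Calculate residual
Residual = 31.38 - 31.0998
Residual = 0.2802

Interpretation: the model underestimates the actual value by 0.2802 at this point (positive residual → observation lies above the fitted line).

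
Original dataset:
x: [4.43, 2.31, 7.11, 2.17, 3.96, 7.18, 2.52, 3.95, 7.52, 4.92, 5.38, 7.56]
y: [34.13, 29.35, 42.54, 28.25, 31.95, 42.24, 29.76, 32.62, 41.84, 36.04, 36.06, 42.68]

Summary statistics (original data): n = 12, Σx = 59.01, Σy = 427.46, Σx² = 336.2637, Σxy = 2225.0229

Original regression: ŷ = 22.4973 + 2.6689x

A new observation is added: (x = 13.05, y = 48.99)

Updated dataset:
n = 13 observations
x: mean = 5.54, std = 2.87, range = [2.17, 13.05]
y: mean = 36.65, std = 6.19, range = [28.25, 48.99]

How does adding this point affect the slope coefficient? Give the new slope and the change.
Adding the point moves β₁ from 2.6689 to 2.0847, i.e. it decreases by 0.5842 (-21.9%).

x = 13.05 lies well outside the original x-range [2.17, 7.56] (x̄ ≈ 4.92), so this observation has high leverage and can move the slope substantially.

Step 1: Update the sums with the new point (n goes from 12 to 13)
Σx  = 59.01 + 13.05 = 72.06
Σy  = 427.46 + 48.99 = 476.45
Σx² = 336.2637 + 13.05² = 336.2637 + 170.3025 = 506.5662
Σxy = 2225.0229 + 13.05×48.99 = 2225.0229 + 639.3195 = 2864.3424

Step 2: Recompute the slope with b₁ = (nΣxy − ΣxΣy) / (nΣx² − (Σx)²)
Numerator   = 13×2864.3424 − 72.06×476.45 = 37236.4512 − 34332.9870 = 2903.4642
Denominator = 13×506.5662 − 72.06² = 6585.3606 − 5192.6436 = 1392.7170
b₁(new) = 2903.4642 / 1392.7170 = 2.0847

(Same formula on the original sums: (12×2225.0229 − 59.01×427.46) / (12×336.2637 − 59.01²) = 1475.8602 / 552.9843 = 2.6689, matching the given fit.)

Step 3: Change in slope
Δβ₁ = 2.0847 − 2.6689 = -0.5842
Relative change = -0.5842 / 2.6689 × 100% = -21.9%
→ the slope decreases when the point is added.

Because the point sits below the extension of the original line at a high-leverage x, it tilts the fit down.
In practice: examine leverage (hᵢ) and Cook's distance rather than deleting it automatically; check such a point for data-entry or measurement error.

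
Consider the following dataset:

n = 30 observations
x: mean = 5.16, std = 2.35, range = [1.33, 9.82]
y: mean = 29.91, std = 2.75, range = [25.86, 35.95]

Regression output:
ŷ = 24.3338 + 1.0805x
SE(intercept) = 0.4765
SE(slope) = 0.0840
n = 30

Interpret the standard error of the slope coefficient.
The slope 1.0805 is pinned down to within about ±0.0840 (one SE) by these data — relative uncertainty 7.8%, i.e. precise.

What SE measures:
- The standard error quantifies the sampling variability of the coefficient estimate
- It is the estimated standard deviation of β̂₁ across hypothetical repeated samples of the same size
- Smaller SE → more precise estimate

Relative precision:
- SE / |β̂₁| = 0.0840 / 1.0805 = 7.8%
- Rule of thumb (under 20%: precise; 20% to under 50%: moderately precise; 50% or more: imprecise) → precise

Link to interval estimation: a confidence interval for β₁ is β̂₁ ± t* × 0.0840, so SE sets the half-width per unit of t*.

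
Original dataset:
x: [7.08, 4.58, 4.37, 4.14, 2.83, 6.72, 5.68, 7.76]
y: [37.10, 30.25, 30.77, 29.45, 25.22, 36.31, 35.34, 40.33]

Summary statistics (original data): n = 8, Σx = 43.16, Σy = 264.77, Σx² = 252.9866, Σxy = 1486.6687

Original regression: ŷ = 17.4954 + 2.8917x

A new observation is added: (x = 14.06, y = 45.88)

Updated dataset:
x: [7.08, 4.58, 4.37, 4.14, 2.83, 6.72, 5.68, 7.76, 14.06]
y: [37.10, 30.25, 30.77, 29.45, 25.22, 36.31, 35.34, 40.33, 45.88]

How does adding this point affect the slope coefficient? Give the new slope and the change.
New slope β₁ = 1.8037 versus 2.8917 before: a change of -1.0880 (-37.6%).

x = 14.06 lies well outside the original x-range [2.83, 7.76] (x̄ ≈ 5.40), so this observation has high leverage and can move the slope substantially.

Step 1: Update the sums with the new point (n goes from 8 to 9)
Σx  = 43.16 + 14.06 = 57.22
Σy  = 264.77 + 45.88 = 310.65
Σx² = 252.9866 + 14.06² = 252.9866 + 197.6836 = 450.6702
Σxy = 1486.6687 + 14.06×45.88 = 1486.6687 + 645.0728 = 2131.7415

Step 2: Recompute the slope with b₁ = (nΣxy − ΣxΣy) / (nΣx² − (Σx)²)
Numerator   = 9×2131.7415 − 57.22×310.65 = 19185.6735 − 17775.3930 = 1410.2805
Denominator = 9×450.6702 − 57.22² = 4056.0318 − 3274.1284 = 781.9034
b₁(new) = 1410.2805 / 781.9034 = 1.8037

(Same formula on the original sums: (8×1486.6687 − 43.16×264.77) / (8×252.9866 − 43.16²) = 465.8764 / 161.1072 = 2.8917, matching the given fit.)

Step 3: Change in slope
Δβ₁ = 1.8037 − 2.8917 = -1.0880
Relative change = -1.0880 / 2.8917 × 100% = -37.6%
→ the slope decreases when the point is added.

A high-leverage point only changes the slope if it is off the original line; here y = 45.88 is below the original trend, so the slope decreases.
In practice: check such a point for data-entry or measurement error.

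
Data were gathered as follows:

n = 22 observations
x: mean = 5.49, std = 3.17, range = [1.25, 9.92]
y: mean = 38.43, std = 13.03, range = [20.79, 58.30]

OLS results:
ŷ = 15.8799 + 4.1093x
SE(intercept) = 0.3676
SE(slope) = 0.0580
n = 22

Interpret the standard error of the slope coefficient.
SE(slope) = 0.0580 measures the uncertainty in the estimated slope. The coefficient is estimated precisely (SE/|β̂₁| = 1.4%).

What SE measures:
- The standard error quantifies the sampling variability of the coefficient estimate
- It is the estimated standard deviation of β̂₁ across hypothetical repeated samples of the same size
- Smaller SE → more precise estimate

Relative precision:
- SE / |β̂₁| = 0.0580 / 4.1093 = 1.4%
- Rule of thumb (under 20%: precise; 20% to under 50%: moderately precise; 50% or more: imprecise) → precise

Rough 95% range (±2 SE): 4.1093 ± 0.1160 → (3.9933, 4.2253).

What drives SE(β̂₁): more residual scatter → larger SE.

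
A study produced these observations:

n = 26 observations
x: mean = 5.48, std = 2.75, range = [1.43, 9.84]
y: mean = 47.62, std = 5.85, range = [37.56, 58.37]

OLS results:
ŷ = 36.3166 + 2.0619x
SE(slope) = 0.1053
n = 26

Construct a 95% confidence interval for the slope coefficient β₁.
The 95% CI for β₁ is (1.8446, 2.2792)

Confidence interval for the slope:

The 95% CI for β₁ is: β̂₁ ± t*(α/2, n-2) × SE(β̂₁)

Step 1: Find critical t-value
- Confidence level = 0.95
- Degrees of freedom = n - 2 = 26 - 2 = 24
- t*(α/2, 24) = 2.0639

Step 2: Calculate margin of error
Margin = 2.0639 × 0.1053 = 0.2173

Step 3: Construct interval
CI = 2.0619 ± 0.2173
CI = (1.8446, 2.2792)

Interpretation: each one-unit increase in x is associated with a change in mean y of between 1.8446 and 2.2792, with 95% confidence.
Both endpoints are positive, so the data support a genuinely positive slope at this confidence level.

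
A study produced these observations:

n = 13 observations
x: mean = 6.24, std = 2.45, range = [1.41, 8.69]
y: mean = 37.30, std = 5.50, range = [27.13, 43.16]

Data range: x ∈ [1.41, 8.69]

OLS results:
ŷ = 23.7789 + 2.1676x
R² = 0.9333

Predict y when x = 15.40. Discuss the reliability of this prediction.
ŷ = 57.1599, but this is extrapolation (above the data range [1.41, 8.69]) and may be unreliable.

Prediction calculation:
ŷ = 23.7789 + 2.1676 × 15.40
ŷ = 57.1599

Reliability:
- Data range: x ∈ [1.41, 8.69]
- Prediction point: x = 15.40 is 6.71 units above the observed range → this is EXTRAPOLATION, not interpolation

Why that matters here:
- There are no observations near this x to validate the fitted line there
- Real relationships often flatten, saturate, or turn nonlinear at extremes

Report the number if required, but flag clearly that it is an extrapolation.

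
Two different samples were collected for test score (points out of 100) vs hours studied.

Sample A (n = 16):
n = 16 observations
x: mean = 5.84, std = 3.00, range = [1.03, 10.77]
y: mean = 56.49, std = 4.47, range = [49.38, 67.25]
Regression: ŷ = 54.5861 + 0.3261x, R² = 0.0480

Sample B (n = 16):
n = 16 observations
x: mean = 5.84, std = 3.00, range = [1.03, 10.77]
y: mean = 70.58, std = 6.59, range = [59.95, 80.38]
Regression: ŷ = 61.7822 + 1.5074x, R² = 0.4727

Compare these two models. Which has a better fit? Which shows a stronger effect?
Model B has the better fit (R² = 0.4727 vs 0.0480). Model B shows the stronger effect (|β₁| = 1.5074 vs 0.3261).

Model Comparison:

Which explains more variance? (R²)
- Model A: R² = 0.0480 → 4.80% of variance in test score explained
- Model B: R² = 0.4727 → 47.27% of variance in test score explained
- 0.4727 > 0.0480 → Model B has the better fit

Which has the larger per-hour effect? (|β₁|)
- Model A: β₁ = 0.3261 → predicted test score rises 0.3261 points per additional hour of study time
- Model B: β₁ = 1.5074 → predicted test score rises 1.5074 points per additional hour of study time
- |0.3261| < |1.5074| → Model B shows the stronger marginal effect

Notes:
- A steeper slope doesn't make a better model if the scatter around the line is large.
- A better fit (higher R²) doesn't necessarily mean a more important relationship.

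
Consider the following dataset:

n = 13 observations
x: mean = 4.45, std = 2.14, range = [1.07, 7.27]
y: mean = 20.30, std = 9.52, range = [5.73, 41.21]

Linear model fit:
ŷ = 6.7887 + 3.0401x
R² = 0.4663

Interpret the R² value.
About 46.63% of the variability in y is accounted for by the regression on x (R² = 0.4663) — a moderate linear fit.

The coefficient of determination R² is the fraction of the total variation in y that the fitted line accounts for.

Here R² = 0.4663:
- Explained: 46.63% of the variation in y
- Unexplained (residual): 100% − 46.63% = 53.37%
- Rule of thumb (below 0.3 weak; 0.3 to below 0.7 moderate; 0.7 and above strong) → moderate

Calculation: R² = 1 − (SS_res / SS_tot), where SS_res is the sum of squared residuals and SS_tot the total sum of squares.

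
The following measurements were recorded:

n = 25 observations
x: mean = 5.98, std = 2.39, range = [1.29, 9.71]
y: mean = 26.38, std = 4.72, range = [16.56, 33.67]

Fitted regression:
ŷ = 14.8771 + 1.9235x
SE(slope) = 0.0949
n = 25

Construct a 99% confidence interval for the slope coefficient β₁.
The 99% CI for β₁ is (1.6571, 2.1899)

Confidence interval for the slope:

The 99% CI for β₁ is: β̂₁ ± t*(α/2, n-2) × SE(β̂₁)

Step 1: Find critical t-value
- Confidence level = 0.99
- Degrees of freedom = n - 2 = 25 - 2 = 23
- t*(α/2, 23) = 2.8073

Step 2: Calculate margin of error
Margin = 2.8073 × 0.0949 = 0.2664

Step 3: Construct interval
CI = 1.9235 ± 0.2664
CI = (1.6571, 2.1899)

Interpretation: each one-unit increase in x is associated with a change in mean y of between 1.6571 and 2.1899, with 99% confidence.
Both endpoints are positive, so the data support a genuinely positive slope at this confidence level.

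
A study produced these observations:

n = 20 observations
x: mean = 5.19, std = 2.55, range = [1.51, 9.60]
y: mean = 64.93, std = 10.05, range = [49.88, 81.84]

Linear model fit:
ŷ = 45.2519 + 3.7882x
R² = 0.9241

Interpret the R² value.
The model explains 92.41% of the variance in y (R² = 0.9241), leaving 7.59% unexplained; the fit is strong.

R² (coefficient of determination) measures the proportion of variance in y explained by the regression model.

Here R² = 0.9241:
- Explained: 92.41% of the variation in y
- Unexplained (residual): 100% − 92.41% = 7.59%
- Rule of thumb (below 0.3 weak; 0.3 to below 0.7 moderate; 0.7 and above strong) → strong

Calculation: R² = 1 − (SS_res / SS_tot), where SS_res is the sum of squared residuals and SS_tot the total sum of squares.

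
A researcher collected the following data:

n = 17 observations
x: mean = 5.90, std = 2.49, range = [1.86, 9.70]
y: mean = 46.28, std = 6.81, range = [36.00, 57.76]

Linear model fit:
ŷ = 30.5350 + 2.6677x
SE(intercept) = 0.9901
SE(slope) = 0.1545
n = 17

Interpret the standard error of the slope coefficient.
The slope 2.6677 is pinned down to within about ±0.1545 (one SE) by these data — relative uncertainty 5.8%, i.e. precise.

What SE measures:
- The standard error quantifies the sampling variability of the coefficient estimate
- It is the estimated standard deviation of β̂₁ across hypothetical repeated samples of the same size
- Smaller SE → more precise estimate

Relative precision:
- SE / |β̂₁| = 0.1545 / 2.6677 = 5.8%
- Rule of thumb (under 20%: precise; 20% to under 50%: moderately precise; 50% or more: imprecise) → precise

Rough 95% range (±2 SE): 2.6677 ± 0.3090 → (2.3587, 2.9767).

What drives SE(β̂₁): more residual scatter → larger SE; larger n (here n = 17) → smaller SE; wider spread of x values → smaller SE.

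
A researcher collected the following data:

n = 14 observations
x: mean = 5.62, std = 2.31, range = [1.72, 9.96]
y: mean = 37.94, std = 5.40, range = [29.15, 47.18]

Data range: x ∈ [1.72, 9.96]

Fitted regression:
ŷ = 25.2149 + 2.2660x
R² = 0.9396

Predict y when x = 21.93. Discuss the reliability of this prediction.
ŷ = 74.9083 (extrapolation — x = 21.93 lies outside [1.72, 9.96], so reliability is low).

Prediction calculation:
ŷ = 25.2149 + 2.2660 × 21.93
ŷ = 74.9083

Reliability:
- Data range: x ∈ [1.72, 9.96]
- Prediction point: x = 21.93 is 11.97 units above the observed range → this is EXTRAPOLATION, not interpolation

Why that matters here:
- There are no observations near this x to validate the fitted line there
- The linear relationship may not hold outside the observed range
- The standard error of prediction grows with (x − x̄)², and x = 21.93 is far from x̄ = 5.62

The R² = 0.9396 only validates the fit within [1.72, 9.96]; treat ŷ = 74.9083 with caution.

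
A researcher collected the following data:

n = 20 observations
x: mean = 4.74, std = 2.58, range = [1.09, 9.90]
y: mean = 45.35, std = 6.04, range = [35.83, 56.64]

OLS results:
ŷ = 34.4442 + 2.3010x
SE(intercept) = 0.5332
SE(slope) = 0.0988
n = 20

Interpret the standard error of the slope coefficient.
SE(slope) = 0.0988 measures the uncertainty in the estimated slope. The coefficient is estimated precisely (SE/|β̂₁| = 4.3%).

SE(β̂₁) = 0.0988 says: if we drew many samples of n = 20 from the same population and refit each time, the fitted slopes would scatter with a standard deviation of roughly 0.0988 around the true β₁.

Relative precision:
- SE / |β̂₁| = 0.0988 / 2.3010 = 4.3%
- Rule of thumb (under 20%: precise; 20% to under 50%: moderately precise; 50% or more: imprecise) → precise

Rough 95% range (±2 SE): 2.3010 ± 0.1976 → (2.1034, 2.4986).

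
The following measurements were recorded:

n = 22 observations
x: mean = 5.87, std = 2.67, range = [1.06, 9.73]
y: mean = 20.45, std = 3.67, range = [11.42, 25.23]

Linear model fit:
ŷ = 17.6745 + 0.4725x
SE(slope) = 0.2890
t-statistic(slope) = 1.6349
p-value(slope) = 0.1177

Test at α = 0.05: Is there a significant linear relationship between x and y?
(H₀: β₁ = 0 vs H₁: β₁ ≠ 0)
p-value = 0.1177 ≥ α = 0.05, so we fail to reject H₀. The relationship is not significant.

Hypothesis test for the slope coefficient:

H₀: β₁ = 0 (no linear relationship)
H₁: β₁ ≠ 0 (linear relationship exists)

Test statistic: t = β̂₁ / SE(β̂₁) = 0.4725 / 0.2890 = 1.6349

With df = 20, the two-sided p-value for |t| = 1.6349 is 0.1177.

Decision rule: reject H₀ if p-value < α.
p-value = 0.1177 ≥ α = 0.05 → fail to reject H₀.

At α = 0.05 the data do not provide convincing evidence of a nonzero slope.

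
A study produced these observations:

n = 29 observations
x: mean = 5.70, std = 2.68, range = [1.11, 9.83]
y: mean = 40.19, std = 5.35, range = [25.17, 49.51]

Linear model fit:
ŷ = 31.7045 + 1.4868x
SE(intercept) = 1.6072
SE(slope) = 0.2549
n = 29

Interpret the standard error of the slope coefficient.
SE(slope) = 0.2549 measures the uncertainty in the estimated slope. The coefficient is estimated precisely (SE/|β̂₁| = 17.1%).

SE(β̂₁) = s / √Sxx, where s is the residual standard deviation and Sxx = Σ(x − x̄)². It is the yardstick for how far β̂₁ = 1.4868 could plausibly be from the true slope.

Relative precision:
- SE / |β̂₁| = 0.2549 / 1.4868 = 17.1%
- Rule of thumb (under 20%: precise; 20% to under 50%: moderately precise; 50% or more: imprecise) → precise

Link to the t-test: t = β̂₁ / SE(β̂₁) = 1.4868 / 0.2549 = 5.8329, the statistic for H₀: β₁ = 0.

What drives SE(β̂₁): more residual scatter → larger SE.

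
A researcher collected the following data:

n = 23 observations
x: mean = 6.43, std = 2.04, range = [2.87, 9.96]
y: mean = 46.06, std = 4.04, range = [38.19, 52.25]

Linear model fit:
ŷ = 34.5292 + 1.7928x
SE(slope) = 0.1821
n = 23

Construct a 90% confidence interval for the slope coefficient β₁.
The 90% CI for β₁ is (1.4795, 2.1061)

Confidence interval for the slope:

The 90% CI for β₁ is: β̂₁ ± t*(α/2, n-2) × SE(β̂₁)

Step 1: Find critical t-value
- Confidence level = 0.9
- Degrees of freedom = n - 2 = 23 - 2 = 21
- t*(α/2, 21) = 1.7207

Step 2: Calculate margin of error
Margin = 1.7207 × 0.1821 = 0.3133

Step 3: Construct interval
CI = 1.7928 ± 0.3133
CI = (1.4795, 2.1061)

Interpretation: We are 90% confident that the true slope β₁ lies between 1.4795 and 2.1061.
Since 0 is outside the interval, a two-sided test at α = 0.10 would reject H₀: β₁ = 0.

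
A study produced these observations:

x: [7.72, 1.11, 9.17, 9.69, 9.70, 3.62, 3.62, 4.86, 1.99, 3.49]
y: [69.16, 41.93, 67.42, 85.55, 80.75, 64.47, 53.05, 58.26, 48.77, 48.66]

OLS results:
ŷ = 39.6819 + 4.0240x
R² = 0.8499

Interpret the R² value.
The model explains 84.99% of the variance in y (R² = 0.8499), leaving 15.01% unexplained; the fit is strong.

The coefficient of determination R² is the fraction of the total variation in y that the fitted line accounts for.

Here R² = 0.8499:
- Explained: 84.99% of the variation in y
- Unexplained (residual): 100% − 84.99% = 15.01%
- Rule of thumb (below 0.3 weak; 0.3 to below 0.7 moderate; 0.7 and above strong) → strong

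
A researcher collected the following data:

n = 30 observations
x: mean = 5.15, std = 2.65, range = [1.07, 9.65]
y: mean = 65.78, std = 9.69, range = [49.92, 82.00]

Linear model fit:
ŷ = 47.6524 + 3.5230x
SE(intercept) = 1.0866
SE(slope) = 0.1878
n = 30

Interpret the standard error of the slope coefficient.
The slope 3.5230 is pinned down to within about ±0.1878 (one SE) by these data — relative uncertainty 5.3%, i.e. precise.

SE(β̂₁) = 0.1878 says: if we drew many samples of n = 30 from the same population and refit each time, the fitted slopes would scatter with a standard deviation of roughly 0.1878 around the true β₁.

Relative precision:
- SE / |β̂₁| = 0.1878 / 3.5230 = 5.3%
- Rule of thumb (under 20%: precise; 20% to under 50%: moderately precise; 50% or more: imprecise) → precise

Link to the t-test: t = β̂₁ / SE(β̂₁) = 3.5230 / 0.1878 = 18.7593, the statistic for H₀: β₁ = 0.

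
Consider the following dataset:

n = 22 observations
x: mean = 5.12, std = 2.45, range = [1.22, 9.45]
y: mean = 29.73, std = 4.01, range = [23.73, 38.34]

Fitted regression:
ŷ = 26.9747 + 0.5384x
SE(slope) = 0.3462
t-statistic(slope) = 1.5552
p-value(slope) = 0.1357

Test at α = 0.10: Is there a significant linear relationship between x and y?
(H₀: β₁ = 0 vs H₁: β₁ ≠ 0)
Fail to reject H₀: p-value = 0.1357 ≥ α = 0.10. The linear relationship is not significant at the 10% level.

Hypothesis test for the slope coefficient:

H₀: β₁ = 0 (no linear relationship)
H₁: β₁ ≠ 0 (linear relationship exists)

Test statistic: t = β̂₁ / SE(β̂₁) = 0.5384 / 0.3462 = 1.5552

The p-value (0.1357) is the probability, under H₀, of a t-statistic at least as extreme as |t| = 1.5552 (two-sided, df = n − 2 = 20).

Decision rule: reject H₀ if p-value < α.
p-value = 0.1357 ≥ α = 0.10 → fail to reject H₀.

Conclusion: the linear association between x and y is not significant at the 10% level.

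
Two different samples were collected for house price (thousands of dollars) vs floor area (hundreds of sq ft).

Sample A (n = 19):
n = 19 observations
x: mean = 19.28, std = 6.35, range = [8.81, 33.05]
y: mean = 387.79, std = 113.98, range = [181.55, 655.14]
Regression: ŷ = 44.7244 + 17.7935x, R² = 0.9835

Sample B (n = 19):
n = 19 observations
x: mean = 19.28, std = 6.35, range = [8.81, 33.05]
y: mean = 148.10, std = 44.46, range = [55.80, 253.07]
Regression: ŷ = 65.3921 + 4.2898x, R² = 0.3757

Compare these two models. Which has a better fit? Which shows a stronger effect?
Model A has the better fit (R² = 0.9835 vs 0.3757). Model A shows the stronger effect (|β₁| = 17.7935 vs 4.2898).

Model Comparison:

Goodness of fit (R²):
- Model A: R² = 0.9835 → 98.35% of variance in house price explained
- Model B: R² = 0.3757 → 37.57% of variance in house price explained
- 0.9835 > 0.3757 → Model A has the better fit

Effect size (slope magnitude):
- Model A: β₁ = 17.7935 → predicted house price rises 17.7935 thousand dollars per additional hundred sq ft of floor area
- Model B: β₁ = 4.2898 → predicted house price rises 4.2898 thousand dollars per additional hundred sq ft of floor area
- |17.7935| > |4.2898| → Model A shows the stronger marginal effect

Note: R² measures how tightly points cluster around the line; β₁ measures how steep the line is — they answer different questions.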